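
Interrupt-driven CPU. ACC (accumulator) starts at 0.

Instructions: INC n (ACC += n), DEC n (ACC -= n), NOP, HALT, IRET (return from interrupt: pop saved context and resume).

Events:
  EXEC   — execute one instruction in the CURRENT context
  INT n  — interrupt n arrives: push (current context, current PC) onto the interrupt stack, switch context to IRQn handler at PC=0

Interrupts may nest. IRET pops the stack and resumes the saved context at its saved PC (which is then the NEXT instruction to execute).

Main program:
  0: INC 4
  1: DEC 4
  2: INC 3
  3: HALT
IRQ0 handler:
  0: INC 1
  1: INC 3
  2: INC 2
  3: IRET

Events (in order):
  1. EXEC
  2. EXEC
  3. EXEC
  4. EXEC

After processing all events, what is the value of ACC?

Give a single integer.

Answer: 3

Derivation:
Event 1 (EXEC): [MAIN] PC=0: INC 4 -> ACC=4
Event 2 (EXEC): [MAIN] PC=1: DEC 4 -> ACC=0
Event 3 (EXEC): [MAIN] PC=2: INC 3 -> ACC=3
Event 4 (EXEC): [MAIN] PC=3: HALT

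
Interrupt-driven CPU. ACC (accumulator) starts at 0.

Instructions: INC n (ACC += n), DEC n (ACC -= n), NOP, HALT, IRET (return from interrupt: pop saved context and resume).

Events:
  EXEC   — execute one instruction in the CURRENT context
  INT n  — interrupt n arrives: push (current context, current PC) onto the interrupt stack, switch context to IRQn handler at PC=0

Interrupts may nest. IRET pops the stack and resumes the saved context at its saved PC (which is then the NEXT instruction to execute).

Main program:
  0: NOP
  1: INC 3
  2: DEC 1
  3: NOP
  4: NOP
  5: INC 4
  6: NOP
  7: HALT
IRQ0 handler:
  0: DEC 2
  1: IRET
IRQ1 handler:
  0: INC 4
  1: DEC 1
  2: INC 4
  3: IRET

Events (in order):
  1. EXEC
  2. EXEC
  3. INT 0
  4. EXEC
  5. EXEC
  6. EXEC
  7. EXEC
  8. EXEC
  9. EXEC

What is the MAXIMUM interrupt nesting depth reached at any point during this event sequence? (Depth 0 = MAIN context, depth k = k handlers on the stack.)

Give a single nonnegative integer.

Answer: 1

Derivation:
Event 1 (EXEC): [MAIN] PC=0: NOP [depth=0]
Event 2 (EXEC): [MAIN] PC=1: INC 3 -> ACC=3 [depth=0]
Event 3 (INT 0): INT 0 arrives: push (MAIN, PC=2), enter IRQ0 at PC=0 (depth now 1) [depth=1]
Event 4 (EXEC): [IRQ0] PC=0: DEC 2 -> ACC=1 [depth=1]
Event 5 (EXEC): [IRQ0] PC=1: IRET -> resume MAIN at PC=2 (depth now 0) [depth=0]
Event 6 (EXEC): [MAIN] PC=2: DEC 1 -> ACC=0 [depth=0]
Event 7 (EXEC): [MAIN] PC=3: NOP [depth=0]
Event 8 (EXEC): [MAIN] PC=4: NOP [depth=0]
Event 9 (EXEC): [MAIN] PC=5: INC 4 -> ACC=4 [depth=0]
Max depth observed: 1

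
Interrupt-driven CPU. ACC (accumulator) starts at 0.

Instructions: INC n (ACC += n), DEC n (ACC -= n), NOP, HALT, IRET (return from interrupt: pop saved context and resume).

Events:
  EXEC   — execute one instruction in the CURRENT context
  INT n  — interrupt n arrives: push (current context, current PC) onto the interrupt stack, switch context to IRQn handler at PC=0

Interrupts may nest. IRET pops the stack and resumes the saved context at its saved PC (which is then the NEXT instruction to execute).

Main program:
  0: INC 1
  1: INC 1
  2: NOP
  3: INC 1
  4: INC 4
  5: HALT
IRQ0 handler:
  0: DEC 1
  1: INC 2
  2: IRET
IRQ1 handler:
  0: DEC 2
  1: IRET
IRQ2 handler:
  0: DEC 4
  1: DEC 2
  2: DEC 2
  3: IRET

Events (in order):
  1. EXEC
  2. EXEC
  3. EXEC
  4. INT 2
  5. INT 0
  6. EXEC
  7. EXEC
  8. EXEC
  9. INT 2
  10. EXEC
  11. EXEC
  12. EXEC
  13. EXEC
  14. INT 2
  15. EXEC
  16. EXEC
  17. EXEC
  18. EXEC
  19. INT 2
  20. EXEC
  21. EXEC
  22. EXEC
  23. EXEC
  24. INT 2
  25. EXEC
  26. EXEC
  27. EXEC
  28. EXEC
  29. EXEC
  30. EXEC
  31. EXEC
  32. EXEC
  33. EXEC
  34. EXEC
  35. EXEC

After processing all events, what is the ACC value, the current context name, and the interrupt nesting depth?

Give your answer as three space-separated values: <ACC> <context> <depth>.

Answer: -32 MAIN 0

Derivation:
Event 1 (EXEC): [MAIN] PC=0: INC 1 -> ACC=1
Event 2 (EXEC): [MAIN] PC=1: INC 1 -> ACC=2
Event 3 (EXEC): [MAIN] PC=2: NOP
Event 4 (INT 2): INT 2 arrives: push (MAIN, PC=3), enter IRQ2 at PC=0 (depth now 1)
Event 5 (INT 0): INT 0 arrives: push (IRQ2, PC=0), enter IRQ0 at PC=0 (depth now 2)
Event 6 (EXEC): [IRQ0] PC=0: DEC 1 -> ACC=1
Event 7 (EXEC): [IRQ0] PC=1: INC 2 -> ACC=3
Event 8 (EXEC): [IRQ0] PC=2: IRET -> resume IRQ2 at PC=0 (depth now 1)
Event 9 (INT 2): INT 2 arrives: push (IRQ2, PC=0), enter IRQ2 at PC=0 (depth now 2)
Event 10 (EXEC): [IRQ2] PC=0: DEC 4 -> ACC=-1
Event 11 (EXEC): [IRQ2] PC=1: DEC 2 -> ACC=-3
Event 12 (EXEC): [IRQ2] PC=2: DEC 2 -> ACC=-5
Event 13 (EXEC): [IRQ2] PC=3: IRET -> resume IRQ2 at PC=0 (depth now 1)
Event 14 (INT 2): INT 2 arrives: push (IRQ2, PC=0), enter IRQ2 at PC=0 (depth now 2)
Event 15 (EXEC): [IRQ2] PC=0: DEC 4 -> ACC=-9
Event 16 (EXEC): [IRQ2] PC=1: DEC 2 -> ACC=-11
Event 17 (EXEC): [IRQ2] PC=2: DEC 2 -> ACC=-13
Event 18 (EXEC): [IRQ2] PC=3: IRET -> resume IRQ2 at PC=0 (depth now 1)
Event 19 (INT 2): INT 2 arrives: push (IRQ2, PC=0), enter IRQ2 at PC=0 (depth now 2)
Event 20 (EXEC): [IRQ2] PC=0: DEC 4 -> ACC=-17
Event 21 (EXEC): [IRQ2] PC=1: DEC 2 -> ACC=-19
Event 22 (EXEC): [IRQ2] PC=2: DEC 2 -> ACC=-21
Event 23 (EXEC): [IRQ2] PC=3: IRET -> resume IRQ2 at PC=0 (depth now 1)
Event 24 (INT 2): INT 2 arrives: push (IRQ2, PC=0), enter IRQ2 at PC=0 (depth now 2)
Event 25 (EXEC): [IRQ2] PC=0: DEC 4 -> ACC=-25
Event 26 (EXEC): [IRQ2] PC=1: DEC 2 -> ACC=-27
Event 27 (EXEC): [IRQ2] PC=2: DEC 2 -> ACC=-29
Event 28 (EXEC): [IRQ2] PC=3: IRET -> resume IRQ2 at PC=0 (depth now 1)
Event 29 (EXEC): [IRQ2] PC=0: DEC 4 -> ACC=-33
Event 30 (EXEC): [IRQ2] PC=1: DEC 2 -> ACC=-35
Event 31 (EXEC): [IRQ2] PC=2: DEC 2 -> ACC=-37
Event 32 (EXEC): [IRQ2] PC=3: IRET -> resume MAIN at PC=3 (depth now 0)
Event 33 (EXEC): [MAIN] PC=3: INC 1 -> ACC=-36
Event 34 (EXEC): [MAIN] PC=4: INC 4 -> ACC=-32
Event 35 (EXEC): [MAIN] PC=5: HALT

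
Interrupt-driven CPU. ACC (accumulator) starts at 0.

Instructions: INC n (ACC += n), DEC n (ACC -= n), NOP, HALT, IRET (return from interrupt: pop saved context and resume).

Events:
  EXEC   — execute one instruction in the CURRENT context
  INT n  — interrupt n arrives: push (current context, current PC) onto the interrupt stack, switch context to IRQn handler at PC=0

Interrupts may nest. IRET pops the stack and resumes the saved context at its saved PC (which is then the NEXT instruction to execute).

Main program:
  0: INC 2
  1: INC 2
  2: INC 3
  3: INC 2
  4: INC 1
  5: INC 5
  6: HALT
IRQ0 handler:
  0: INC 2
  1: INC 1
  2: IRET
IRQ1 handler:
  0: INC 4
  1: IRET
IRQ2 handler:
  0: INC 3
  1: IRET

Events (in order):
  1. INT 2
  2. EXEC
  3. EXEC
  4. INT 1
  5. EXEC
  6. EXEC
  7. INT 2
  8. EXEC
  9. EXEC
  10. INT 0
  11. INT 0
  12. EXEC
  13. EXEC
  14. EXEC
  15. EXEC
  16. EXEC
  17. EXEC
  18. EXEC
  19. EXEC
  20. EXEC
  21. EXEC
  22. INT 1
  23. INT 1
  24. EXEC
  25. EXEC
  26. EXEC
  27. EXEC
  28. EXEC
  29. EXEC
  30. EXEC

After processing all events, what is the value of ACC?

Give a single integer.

Answer: 39

Derivation:
Event 1 (INT 2): INT 2 arrives: push (MAIN, PC=0), enter IRQ2 at PC=0 (depth now 1)
Event 2 (EXEC): [IRQ2] PC=0: INC 3 -> ACC=3
Event 3 (EXEC): [IRQ2] PC=1: IRET -> resume MAIN at PC=0 (depth now 0)
Event 4 (INT 1): INT 1 arrives: push (MAIN, PC=0), enter IRQ1 at PC=0 (depth now 1)
Event 5 (EXEC): [IRQ1] PC=0: INC 4 -> ACC=7
Event 6 (EXEC): [IRQ1] PC=1: IRET -> resume MAIN at PC=0 (depth now 0)
Event 7 (INT 2): INT 2 arrives: push (MAIN, PC=0), enter IRQ2 at PC=0 (depth now 1)
Event 8 (EXEC): [IRQ2] PC=0: INC 3 -> ACC=10
Event 9 (EXEC): [IRQ2] PC=1: IRET -> resume MAIN at PC=0 (depth now 0)
Event 10 (INT 0): INT 0 arrives: push (MAIN, PC=0), enter IRQ0 at PC=0 (depth now 1)
Event 11 (INT 0): INT 0 arrives: push (IRQ0, PC=0), enter IRQ0 at PC=0 (depth now 2)
Event 12 (EXEC): [IRQ0] PC=0: INC 2 -> ACC=12
Event 13 (EXEC): [IRQ0] PC=1: INC 1 -> ACC=13
Event 14 (EXEC): [IRQ0] PC=2: IRET -> resume IRQ0 at PC=0 (depth now 1)
Event 15 (EXEC): [IRQ0] PC=0: INC 2 -> ACC=15
Event 16 (EXEC): [IRQ0] PC=1: INC 1 -> ACC=16
Event 17 (EXEC): [IRQ0] PC=2: IRET -> resume MAIN at PC=0 (depth now 0)
Event 18 (EXEC): [MAIN] PC=0: INC 2 -> ACC=18
Event 19 (EXEC): [MAIN] PC=1: INC 2 -> ACC=20
Event 20 (EXEC): [MAIN] PC=2: INC 3 -> ACC=23
Event 21 (EXEC): [MAIN] PC=3: INC 2 -> ACC=25
Event 22 (INT 1): INT 1 arrives: push (MAIN, PC=4), enter IRQ1 at PC=0 (depth now 1)
Event 23 (INT 1): INT 1 arrives: push (IRQ1, PC=0), enter IRQ1 at PC=0 (depth now 2)
Event 24 (EXEC): [IRQ1] PC=0: INC 4 -> ACC=29
Event 25 (EXEC): [IRQ1] PC=1: IRET -> resume IRQ1 at PC=0 (depth now 1)
Event 26 (EXEC): [IRQ1] PC=0: INC 4 -> ACC=33
Event 27 (EXEC): [IRQ1] PC=1: IRET -> resume MAIN at PC=4 (depth now 0)
Event 28 (EXEC): [MAIN] PC=4: INC 1 -> ACC=34
Event 29 (EXEC): [MAIN] PC=5: INC 5 -> ACC=39
Event 30 (EXEC): [MAIN] PC=6: HALT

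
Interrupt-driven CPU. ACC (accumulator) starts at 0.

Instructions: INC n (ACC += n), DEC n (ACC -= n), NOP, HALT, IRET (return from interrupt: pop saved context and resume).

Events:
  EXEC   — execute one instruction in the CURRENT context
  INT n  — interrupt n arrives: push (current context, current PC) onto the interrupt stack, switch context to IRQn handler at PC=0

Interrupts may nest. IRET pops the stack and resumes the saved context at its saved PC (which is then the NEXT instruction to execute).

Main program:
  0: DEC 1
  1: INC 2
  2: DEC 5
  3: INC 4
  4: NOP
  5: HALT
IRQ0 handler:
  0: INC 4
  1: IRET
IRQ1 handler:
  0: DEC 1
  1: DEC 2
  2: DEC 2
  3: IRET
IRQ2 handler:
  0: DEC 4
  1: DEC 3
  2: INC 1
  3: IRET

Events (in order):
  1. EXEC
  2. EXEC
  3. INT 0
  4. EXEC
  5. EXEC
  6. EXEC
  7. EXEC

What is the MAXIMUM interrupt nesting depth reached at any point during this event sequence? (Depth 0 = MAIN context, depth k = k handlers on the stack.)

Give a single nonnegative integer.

Answer: 1

Derivation:
Event 1 (EXEC): [MAIN] PC=0: DEC 1 -> ACC=-1 [depth=0]
Event 2 (EXEC): [MAIN] PC=1: INC 2 -> ACC=1 [depth=0]
Event 3 (INT 0): INT 0 arrives: push (MAIN, PC=2), enter IRQ0 at PC=0 (depth now 1) [depth=1]
Event 4 (EXEC): [IRQ0] PC=0: INC 4 -> ACC=5 [depth=1]
Event 5 (EXEC): [IRQ0] PC=1: IRET -> resume MAIN at PC=2 (depth now 0) [depth=0]
Event 6 (EXEC): [MAIN] PC=2: DEC 5 -> ACC=0 [depth=0]
Event 7 (EXEC): [MAIN] PC=3: INC 4 -> ACC=4 [depth=0]
Max depth observed: 1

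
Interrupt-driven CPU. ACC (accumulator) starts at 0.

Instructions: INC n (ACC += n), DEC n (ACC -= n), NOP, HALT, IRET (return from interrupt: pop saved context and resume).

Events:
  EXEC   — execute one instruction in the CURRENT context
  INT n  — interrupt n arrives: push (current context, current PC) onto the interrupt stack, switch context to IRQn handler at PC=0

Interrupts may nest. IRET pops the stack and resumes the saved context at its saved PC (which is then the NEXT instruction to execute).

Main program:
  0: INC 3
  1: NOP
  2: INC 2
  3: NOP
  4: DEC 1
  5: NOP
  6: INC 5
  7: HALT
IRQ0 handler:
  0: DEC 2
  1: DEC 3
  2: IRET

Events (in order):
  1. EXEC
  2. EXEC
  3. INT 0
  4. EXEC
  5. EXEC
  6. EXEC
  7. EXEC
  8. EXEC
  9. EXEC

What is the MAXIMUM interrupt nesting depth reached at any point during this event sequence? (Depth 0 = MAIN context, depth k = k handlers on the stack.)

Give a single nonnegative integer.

Event 1 (EXEC): [MAIN] PC=0: INC 3 -> ACC=3 [depth=0]
Event 2 (EXEC): [MAIN] PC=1: NOP [depth=0]
Event 3 (INT 0): INT 0 arrives: push (MAIN, PC=2), enter IRQ0 at PC=0 (depth now 1) [depth=1]
Event 4 (EXEC): [IRQ0] PC=0: DEC 2 -> ACC=1 [depth=1]
Event 5 (EXEC): [IRQ0] PC=1: DEC 3 -> ACC=-2 [depth=1]
Event 6 (EXEC): [IRQ0] PC=2: IRET -> resume MAIN at PC=2 (depth now 0) [depth=0]
Event 7 (EXEC): [MAIN] PC=2: INC 2 -> ACC=0 [depth=0]
Event 8 (EXEC): [MAIN] PC=3: NOP [depth=0]
Event 9 (EXEC): [MAIN] PC=4: DEC 1 -> ACC=-1 [depth=0]
Max depth observed: 1

Answer: 1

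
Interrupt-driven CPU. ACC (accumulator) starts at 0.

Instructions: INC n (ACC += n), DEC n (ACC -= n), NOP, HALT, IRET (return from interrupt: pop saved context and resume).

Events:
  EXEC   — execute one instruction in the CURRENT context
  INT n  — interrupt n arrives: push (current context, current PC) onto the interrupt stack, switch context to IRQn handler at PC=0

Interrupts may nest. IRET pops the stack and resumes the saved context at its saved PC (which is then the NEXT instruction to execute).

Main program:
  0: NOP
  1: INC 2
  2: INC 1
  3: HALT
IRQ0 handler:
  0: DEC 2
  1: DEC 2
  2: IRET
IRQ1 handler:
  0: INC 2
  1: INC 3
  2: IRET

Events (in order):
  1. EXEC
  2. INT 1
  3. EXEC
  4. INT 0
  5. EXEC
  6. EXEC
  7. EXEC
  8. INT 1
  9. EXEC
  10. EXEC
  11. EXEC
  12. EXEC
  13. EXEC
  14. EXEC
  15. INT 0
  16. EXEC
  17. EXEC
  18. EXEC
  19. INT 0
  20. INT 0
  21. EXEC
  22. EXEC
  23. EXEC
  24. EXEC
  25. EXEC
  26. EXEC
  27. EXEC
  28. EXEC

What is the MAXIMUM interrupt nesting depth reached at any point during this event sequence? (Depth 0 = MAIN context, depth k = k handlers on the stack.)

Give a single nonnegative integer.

Answer: 2

Derivation:
Event 1 (EXEC): [MAIN] PC=0: NOP [depth=0]
Event 2 (INT 1): INT 1 arrives: push (MAIN, PC=1), enter IRQ1 at PC=0 (depth now 1) [depth=1]
Event 3 (EXEC): [IRQ1] PC=0: INC 2 -> ACC=2 [depth=1]
Event 4 (INT 0): INT 0 arrives: push (IRQ1, PC=1), enter IRQ0 at PC=0 (depth now 2) [depth=2]
Event 5 (EXEC): [IRQ0] PC=0: DEC 2 -> ACC=0 [depth=2]
Event 6 (EXEC): [IRQ0] PC=1: DEC 2 -> ACC=-2 [depth=2]
Event 7 (EXEC): [IRQ0] PC=2: IRET -> resume IRQ1 at PC=1 (depth now 1) [depth=1]
Event 8 (INT 1): INT 1 arrives: push (IRQ1, PC=1), enter IRQ1 at PC=0 (depth now 2) [depth=2]
Event 9 (EXEC): [IRQ1] PC=0: INC 2 -> ACC=0 [depth=2]
Event 10 (EXEC): [IRQ1] PC=1: INC 3 -> ACC=3 [depth=2]
Event 11 (EXEC): [IRQ1] PC=2: IRET -> resume IRQ1 at PC=1 (depth now 1) [depth=1]
Event 12 (EXEC): [IRQ1] PC=1: INC 3 -> ACC=6 [depth=1]
Event 13 (EXEC): [IRQ1] PC=2: IRET -> resume MAIN at PC=1 (depth now 0) [depth=0]
Event 14 (EXEC): [MAIN] PC=1: INC 2 -> ACC=8 [depth=0]
Event 15 (INT 0): INT 0 arrives: push (MAIN, PC=2), enter IRQ0 at PC=0 (depth now 1) [depth=1]
Event 16 (EXEC): [IRQ0] PC=0: DEC 2 -> ACC=6 [depth=1]
Event 17 (EXEC): [IRQ0] PC=1: DEC 2 -> ACC=4 [depth=1]
Event 18 (EXEC): [IRQ0] PC=2: IRET -> resume MAIN at PC=2 (depth now 0) [depth=0]
Event 19 (INT 0): INT 0 arrives: push (MAIN, PC=2), enter IRQ0 at PC=0 (depth now 1) [depth=1]
Event 20 (INT 0): INT 0 arrives: push (IRQ0, PC=0), enter IRQ0 at PC=0 (depth now 2) [depth=2]
Event 21 (EXEC): [IRQ0] PC=0: DEC 2 -> ACC=2 [depth=2]
Event 22 (EXEC): [IRQ0] PC=1: DEC 2 -> ACC=0 [depth=2]
Event 23 (EXEC): [IRQ0] PC=2: IRET -> resume IRQ0 at PC=0 (depth now 1) [depth=1]
Event 24 (EXEC): [IRQ0] PC=0: DEC 2 -> ACC=-2 [depth=1]
Event 25 (EXEC): [IRQ0] PC=1: DEC 2 -> ACC=-4 [depth=1]
Event 26 (EXEC): [IRQ0] PC=2: IRET -> resume MAIN at PC=2 (depth now 0) [depth=0]
Event 27 (EXEC): [MAIN] PC=2: INC 1 -> ACC=-3 [depth=0]
Event 28 (EXEC): [MAIN] PC=3: HALT [depth=0]
Max depth observed: 2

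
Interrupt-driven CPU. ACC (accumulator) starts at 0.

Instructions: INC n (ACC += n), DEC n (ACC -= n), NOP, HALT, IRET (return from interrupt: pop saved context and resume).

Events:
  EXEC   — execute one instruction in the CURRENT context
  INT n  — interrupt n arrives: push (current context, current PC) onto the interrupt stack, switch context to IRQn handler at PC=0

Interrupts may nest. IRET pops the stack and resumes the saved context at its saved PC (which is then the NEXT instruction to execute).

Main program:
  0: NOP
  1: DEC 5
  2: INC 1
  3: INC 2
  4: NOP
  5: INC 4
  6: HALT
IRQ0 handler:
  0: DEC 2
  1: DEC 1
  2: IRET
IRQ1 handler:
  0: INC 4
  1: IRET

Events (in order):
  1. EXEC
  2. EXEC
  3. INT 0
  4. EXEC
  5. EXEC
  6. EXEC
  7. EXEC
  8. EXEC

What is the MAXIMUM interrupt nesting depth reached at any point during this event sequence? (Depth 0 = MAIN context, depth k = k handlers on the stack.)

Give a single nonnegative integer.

Event 1 (EXEC): [MAIN] PC=0: NOP [depth=0]
Event 2 (EXEC): [MAIN] PC=1: DEC 5 -> ACC=-5 [depth=0]
Event 3 (INT 0): INT 0 arrives: push (MAIN, PC=2), enter IRQ0 at PC=0 (depth now 1) [depth=1]
Event 4 (EXEC): [IRQ0] PC=0: DEC 2 -> ACC=-7 [depth=1]
Event 5 (EXEC): [IRQ0] PC=1: DEC 1 -> ACC=-8 [depth=1]
Event 6 (EXEC): [IRQ0] PC=2: IRET -> resume MAIN at PC=2 (depth now 0) [depth=0]
Event 7 (EXEC): [MAIN] PC=2: INC 1 -> ACC=-7 [depth=0]
Event 8 (EXEC): [MAIN] PC=3: INC 2 -> ACC=-5 [depth=0]
Max depth observed: 1

Answer: 1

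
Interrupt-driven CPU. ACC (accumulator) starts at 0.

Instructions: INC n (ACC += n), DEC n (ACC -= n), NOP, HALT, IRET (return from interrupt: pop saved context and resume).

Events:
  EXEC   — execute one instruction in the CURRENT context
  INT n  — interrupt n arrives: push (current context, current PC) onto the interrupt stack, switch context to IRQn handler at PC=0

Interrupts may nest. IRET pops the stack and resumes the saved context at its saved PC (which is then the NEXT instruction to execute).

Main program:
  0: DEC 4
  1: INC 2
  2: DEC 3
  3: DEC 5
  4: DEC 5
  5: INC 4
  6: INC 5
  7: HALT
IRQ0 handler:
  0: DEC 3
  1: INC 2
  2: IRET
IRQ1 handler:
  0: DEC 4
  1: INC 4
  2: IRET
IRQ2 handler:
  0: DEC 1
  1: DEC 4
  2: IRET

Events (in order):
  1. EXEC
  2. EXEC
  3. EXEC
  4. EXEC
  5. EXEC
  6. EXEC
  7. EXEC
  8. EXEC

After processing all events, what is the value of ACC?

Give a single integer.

Event 1 (EXEC): [MAIN] PC=0: DEC 4 -> ACC=-4
Event 2 (EXEC): [MAIN] PC=1: INC 2 -> ACC=-2
Event 3 (EXEC): [MAIN] PC=2: DEC 3 -> ACC=-5
Event 4 (EXEC): [MAIN] PC=3: DEC 5 -> ACC=-10
Event 5 (EXEC): [MAIN] PC=4: DEC 5 -> ACC=-15
Event 6 (EXEC): [MAIN] PC=5: INC 4 -> ACC=-11
Event 7 (EXEC): [MAIN] PC=6: INC 5 -> ACC=-6
Event 8 (EXEC): [MAIN] PC=7: HALT

Answer: -6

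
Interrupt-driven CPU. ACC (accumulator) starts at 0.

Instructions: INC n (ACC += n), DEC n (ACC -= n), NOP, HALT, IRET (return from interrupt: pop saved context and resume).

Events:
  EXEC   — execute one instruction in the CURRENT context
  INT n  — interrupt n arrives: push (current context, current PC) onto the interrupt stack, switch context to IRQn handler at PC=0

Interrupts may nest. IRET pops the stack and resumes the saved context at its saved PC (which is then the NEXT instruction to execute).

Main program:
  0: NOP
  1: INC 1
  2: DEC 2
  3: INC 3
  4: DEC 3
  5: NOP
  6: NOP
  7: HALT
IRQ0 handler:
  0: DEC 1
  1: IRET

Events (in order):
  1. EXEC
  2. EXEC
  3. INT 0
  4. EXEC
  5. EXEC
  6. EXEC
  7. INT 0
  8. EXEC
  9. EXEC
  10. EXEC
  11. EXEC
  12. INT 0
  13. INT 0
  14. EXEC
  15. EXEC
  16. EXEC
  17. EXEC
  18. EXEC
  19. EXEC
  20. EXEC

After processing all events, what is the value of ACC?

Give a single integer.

Event 1 (EXEC): [MAIN] PC=0: NOP
Event 2 (EXEC): [MAIN] PC=1: INC 1 -> ACC=1
Event 3 (INT 0): INT 0 arrives: push (MAIN, PC=2), enter IRQ0 at PC=0 (depth now 1)
Event 4 (EXEC): [IRQ0] PC=0: DEC 1 -> ACC=0
Event 5 (EXEC): [IRQ0] PC=1: IRET -> resume MAIN at PC=2 (depth now 0)
Event 6 (EXEC): [MAIN] PC=2: DEC 2 -> ACC=-2
Event 7 (INT 0): INT 0 arrives: push (MAIN, PC=3), enter IRQ0 at PC=0 (depth now 1)
Event 8 (EXEC): [IRQ0] PC=0: DEC 1 -> ACC=-3
Event 9 (EXEC): [IRQ0] PC=1: IRET -> resume MAIN at PC=3 (depth now 0)
Event 10 (EXEC): [MAIN] PC=3: INC 3 -> ACC=0
Event 11 (EXEC): [MAIN] PC=4: DEC 3 -> ACC=-3
Event 12 (INT 0): INT 0 arrives: push (MAIN, PC=5), enter IRQ0 at PC=0 (depth now 1)
Event 13 (INT 0): INT 0 arrives: push (IRQ0, PC=0), enter IRQ0 at PC=0 (depth now 2)
Event 14 (EXEC): [IRQ0] PC=0: DEC 1 -> ACC=-4
Event 15 (EXEC): [IRQ0] PC=1: IRET -> resume IRQ0 at PC=0 (depth now 1)
Event 16 (EXEC): [IRQ0] PC=0: DEC 1 -> ACC=-5
Event 17 (EXEC): [IRQ0] PC=1: IRET -> resume MAIN at PC=5 (depth now 0)
Event 18 (EXEC): [MAIN] PC=5: NOP
Event 19 (EXEC): [MAIN] PC=6: NOP
Event 20 (EXEC): [MAIN] PC=7: HALT

Answer: -5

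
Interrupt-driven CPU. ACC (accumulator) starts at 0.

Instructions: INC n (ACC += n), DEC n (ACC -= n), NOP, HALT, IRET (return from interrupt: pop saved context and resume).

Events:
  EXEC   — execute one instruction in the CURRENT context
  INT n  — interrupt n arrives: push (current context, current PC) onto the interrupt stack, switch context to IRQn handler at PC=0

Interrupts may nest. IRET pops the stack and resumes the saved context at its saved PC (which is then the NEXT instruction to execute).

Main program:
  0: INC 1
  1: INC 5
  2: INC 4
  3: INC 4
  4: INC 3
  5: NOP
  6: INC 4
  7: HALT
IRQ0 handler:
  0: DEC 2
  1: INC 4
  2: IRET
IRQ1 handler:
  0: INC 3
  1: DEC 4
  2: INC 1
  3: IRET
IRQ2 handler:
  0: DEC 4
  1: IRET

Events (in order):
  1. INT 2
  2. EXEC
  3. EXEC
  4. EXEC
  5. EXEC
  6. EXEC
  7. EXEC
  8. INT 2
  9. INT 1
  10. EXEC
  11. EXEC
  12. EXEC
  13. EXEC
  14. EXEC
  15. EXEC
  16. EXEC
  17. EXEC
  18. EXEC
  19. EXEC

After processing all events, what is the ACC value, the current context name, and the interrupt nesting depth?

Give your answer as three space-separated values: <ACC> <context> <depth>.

Event 1 (INT 2): INT 2 arrives: push (MAIN, PC=0), enter IRQ2 at PC=0 (depth now 1)
Event 2 (EXEC): [IRQ2] PC=0: DEC 4 -> ACC=-4
Event 3 (EXEC): [IRQ2] PC=1: IRET -> resume MAIN at PC=0 (depth now 0)
Event 4 (EXEC): [MAIN] PC=0: INC 1 -> ACC=-3
Event 5 (EXEC): [MAIN] PC=1: INC 5 -> ACC=2
Event 6 (EXEC): [MAIN] PC=2: INC 4 -> ACC=6
Event 7 (EXEC): [MAIN] PC=3: INC 4 -> ACC=10
Event 8 (INT 2): INT 2 arrives: push (MAIN, PC=4), enter IRQ2 at PC=0 (depth now 1)
Event 9 (INT 1): INT 1 arrives: push (IRQ2, PC=0), enter IRQ1 at PC=0 (depth now 2)
Event 10 (EXEC): [IRQ1] PC=0: INC 3 -> ACC=13
Event 11 (EXEC): [IRQ1] PC=1: DEC 4 -> ACC=9
Event 12 (EXEC): [IRQ1] PC=2: INC 1 -> ACC=10
Event 13 (EXEC): [IRQ1] PC=3: IRET -> resume IRQ2 at PC=0 (depth now 1)
Event 14 (EXEC): [IRQ2] PC=0: DEC 4 -> ACC=6
Event 15 (EXEC): [IRQ2] PC=1: IRET -> resume MAIN at PC=4 (depth now 0)
Event 16 (EXEC): [MAIN] PC=4: INC 3 -> ACC=9
Event 17 (EXEC): [MAIN] PC=5: NOP
Event 18 (EXEC): [MAIN] PC=6: INC 4 -> ACC=13
Event 19 (EXEC): [MAIN] PC=7: HALT

Answer: 13 MAIN 0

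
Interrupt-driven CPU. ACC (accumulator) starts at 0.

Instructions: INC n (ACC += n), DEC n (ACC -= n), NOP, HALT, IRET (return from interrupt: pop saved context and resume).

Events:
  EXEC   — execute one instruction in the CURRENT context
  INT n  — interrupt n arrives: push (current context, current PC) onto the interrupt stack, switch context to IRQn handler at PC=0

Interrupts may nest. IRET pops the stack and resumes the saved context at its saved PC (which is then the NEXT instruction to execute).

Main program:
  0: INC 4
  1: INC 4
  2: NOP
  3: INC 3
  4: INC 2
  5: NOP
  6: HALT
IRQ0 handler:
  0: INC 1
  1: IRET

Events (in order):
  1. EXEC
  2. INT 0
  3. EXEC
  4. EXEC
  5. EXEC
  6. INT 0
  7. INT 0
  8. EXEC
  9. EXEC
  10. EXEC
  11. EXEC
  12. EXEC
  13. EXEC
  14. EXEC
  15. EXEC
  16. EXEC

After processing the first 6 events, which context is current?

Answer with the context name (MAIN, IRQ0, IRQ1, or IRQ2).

Answer: IRQ0

Derivation:
Event 1 (EXEC): [MAIN] PC=0: INC 4 -> ACC=4
Event 2 (INT 0): INT 0 arrives: push (MAIN, PC=1), enter IRQ0 at PC=0 (depth now 1)
Event 3 (EXEC): [IRQ0] PC=0: INC 1 -> ACC=5
Event 4 (EXEC): [IRQ0] PC=1: IRET -> resume MAIN at PC=1 (depth now 0)
Event 5 (EXEC): [MAIN] PC=1: INC 4 -> ACC=9
Event 6 (INT 0): INT 0 arrives: push (MAIN, PC=2), enter IRQ0 at PC=0 (depth now 1)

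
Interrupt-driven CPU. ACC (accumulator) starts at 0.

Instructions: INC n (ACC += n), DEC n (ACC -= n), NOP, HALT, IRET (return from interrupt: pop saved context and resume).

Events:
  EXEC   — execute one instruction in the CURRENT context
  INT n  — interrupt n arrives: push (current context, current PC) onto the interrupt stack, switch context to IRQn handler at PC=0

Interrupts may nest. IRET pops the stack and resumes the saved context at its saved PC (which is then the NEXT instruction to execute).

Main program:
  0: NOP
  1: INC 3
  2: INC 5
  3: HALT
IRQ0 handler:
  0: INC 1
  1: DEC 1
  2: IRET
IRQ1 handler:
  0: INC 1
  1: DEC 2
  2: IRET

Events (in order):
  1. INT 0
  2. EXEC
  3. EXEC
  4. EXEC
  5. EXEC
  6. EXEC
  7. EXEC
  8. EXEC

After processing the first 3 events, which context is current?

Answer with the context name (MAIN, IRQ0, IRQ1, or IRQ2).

Answer: IRQ0

Derivation:
Event 1 (INT 0): INT 0 arrives: push (MAIN, PC=0), enter IRQ0 at PC=0 (depth now 1)
Event 2 (EXEC): [IRQ0] PC=0: INC 1 -> ACC=1
Event 3 (EXEC): [IRQ0] PC=1: DEC 1 -> ACC=0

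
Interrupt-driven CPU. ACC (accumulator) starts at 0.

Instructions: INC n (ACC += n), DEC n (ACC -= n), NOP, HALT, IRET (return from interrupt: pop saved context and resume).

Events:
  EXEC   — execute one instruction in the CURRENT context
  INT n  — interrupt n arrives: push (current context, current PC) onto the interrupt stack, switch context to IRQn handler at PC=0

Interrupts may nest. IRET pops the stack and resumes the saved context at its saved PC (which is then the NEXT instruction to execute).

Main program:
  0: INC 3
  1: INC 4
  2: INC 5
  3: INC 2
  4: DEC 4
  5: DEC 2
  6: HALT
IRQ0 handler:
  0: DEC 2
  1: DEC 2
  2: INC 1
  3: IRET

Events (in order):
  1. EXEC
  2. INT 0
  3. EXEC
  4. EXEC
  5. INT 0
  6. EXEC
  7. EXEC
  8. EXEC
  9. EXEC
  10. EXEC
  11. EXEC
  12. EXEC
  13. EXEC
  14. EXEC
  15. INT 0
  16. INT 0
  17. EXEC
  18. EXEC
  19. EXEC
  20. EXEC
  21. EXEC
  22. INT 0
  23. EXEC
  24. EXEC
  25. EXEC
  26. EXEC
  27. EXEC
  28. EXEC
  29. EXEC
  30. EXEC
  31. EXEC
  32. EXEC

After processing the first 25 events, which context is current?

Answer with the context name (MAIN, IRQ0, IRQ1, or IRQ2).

Event 1 (EXEC): [MAIN] PC=0: INC 3 -> ACC=3
Event 2 (INT 0): INT 0 arrives: push (MAIN, PC=1), enter IRQ0 at PC=0 (depth now 1)
Event 3 (EXEC): [IRQ0] PC=0: DEC 2 -> ACC=1
Event 4 (EXEC): [IRQ0] PC=1: DEC 2 -> ACC=-1
Event 5 (INT 0): INT 0 arrives: push (IRQ0, PC=2), enter IRQ0 at PC=0 (depth now 2)
Event 6 (EXEC): [IRQ0] PC=0: DEC 2 -> ACC=-3
Event 7 (EXEC): [IRQ0] PC=1: DEC 2 -> ACC=-5
Event 8 (EXEC): [IRQ0] PC=2: INC 1 -> ACC=-4
Event 9 (EXEC): [IRQ0] PC=3: IRET -> resume IRQ0 at PC=2 (depth now 1)
Event 10 (EXEC): [IRQ0] PC=2: INC 1 -> ACC=-3
Event 11 (EXEC): [IRQ0] PC=3: IRET -> resume MAIN at PC=1 (depth now 0)
Event 12 (EXEC): [MAIN] PC=1: INC 4 -> ACC=1
Event 13 (EXEC): [MAIN] PC=2: INC 5 -> ACC=6
Event 14 (EXEC): [MAIN] PC=3: INC 2 -> ACC=8
Event 15 (INT 0): INT 0 arrives: push (MAIN, PC=4), enter IRQ0 at PC=0 (depth now 1)
Event 16 (INT 0): INT 0 arrives: push (IRQ0, PC=0), enter IRQ0 at PC=0 (depth now 2)
Event 17 (EXEC): [IRQ0] PC=0: DEC 2 -> ACC=6
Event 18 (EXEC): [IRQ0] PC=1: DEC 2 -> ACC=4
Event 19 (EXEC): [IRQ0] PC=2: INC 1 -> ACC=5
Event 20 (EXEC): [IRQ0] PC=3: IRET -> resume IRQ0 at PC=0 (depth now 1)
Event 21 (EXEC): [IRQ0] PC=0: DEC 2 -> ACC=3
Event 22 (INT 0): INT 0 arrives: push (IRQ0, PC=1), enter IRQ0 at PC=0 (depth now 2)
Event 23 (EXEC): [IRQ0] PC=0: DEC 2 -> ACC=1
Event 24 (EXEC): [IRQ0] PC=1: DEC 2 -> ACC=-1
Event 25 (EXEC): [IRQ0] PC=2: INC 1 -> ACC=0

Answer: IRQ0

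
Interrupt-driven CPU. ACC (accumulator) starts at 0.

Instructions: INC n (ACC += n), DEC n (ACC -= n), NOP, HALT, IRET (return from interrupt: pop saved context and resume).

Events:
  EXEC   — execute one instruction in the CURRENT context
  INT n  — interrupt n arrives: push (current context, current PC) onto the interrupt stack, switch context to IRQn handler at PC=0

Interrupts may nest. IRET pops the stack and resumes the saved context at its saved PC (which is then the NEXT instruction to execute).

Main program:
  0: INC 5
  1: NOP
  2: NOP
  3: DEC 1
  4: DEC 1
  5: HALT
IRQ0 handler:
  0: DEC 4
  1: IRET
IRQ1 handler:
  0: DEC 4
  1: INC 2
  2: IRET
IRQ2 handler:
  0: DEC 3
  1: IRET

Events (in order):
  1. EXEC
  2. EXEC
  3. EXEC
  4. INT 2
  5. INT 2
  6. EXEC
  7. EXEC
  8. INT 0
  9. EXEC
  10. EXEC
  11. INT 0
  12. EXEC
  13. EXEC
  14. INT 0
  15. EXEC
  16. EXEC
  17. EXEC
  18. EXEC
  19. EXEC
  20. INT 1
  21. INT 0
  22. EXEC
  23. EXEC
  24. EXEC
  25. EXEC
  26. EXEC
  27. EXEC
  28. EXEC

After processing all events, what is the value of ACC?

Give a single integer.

Answer: -21

Derivation:
Event 1 (EXEC): [MAIN] PC=0: INC 5 -> ACC=5
Event 2 (EXEC): [MAIN] PC=1: NOP
Event 3 (EXEC): [MAIN] PC=2: NOP
Event 4 (INT 2): INT 2 arrives: push (MAIN, PC=3), enter IRQ2 at PC=0 (depth now 1)
Event 5 (INT 2): INT 2 arrives: push (IRQ2, PC=0), enter IRQ2 at PC=0 (depth now 2)
Event 6 (EXEC): [IRQ2] PC=0: DEC 3 -> ACC=2
Event 7 (EXEC): [IRQ2] PC=1: IRET -> resume IRQ2 at PC=0 (depth now 1)
Event 8 (INT 0): INT 0 arrives: push (IRQ2, PC=0), enter IRQ0 at PC=0 (depth now 2)
Event 9 (EXEC): [IRQ0] PC=0: DEC 4 -> ACC=-2
Event 10 (EXEC): [IRQ0] PC=1: IRET -> resume IRQ2 at PC=0 (depth now 1)
Event 11 (INT 0): INT 0 arrives: push (IRQ2, PC=0), enter IRQ0 at PC=0 (depth now 2)
Event 12 (EXEC): [IRQ0] PC=0: DEC 4 -> ACC=-6
Event 13 (EXEC): [IRQ0] PC=1: IRET -> resume IRQ2 at PC=0 (depth now 1)
Event 14 (INT 0): INT 0 arrives: push (IRQ2, PC=0), enter IRQ0 at PC=0 (depth now 2)
Event 15 (EXEC): [IRQ0] PC=0: DEC 4 -> ACC=-10
Event 16 (EXEC): [IRQ0] PC=1: IRET -> resume IRQ2 at PC=0 (depth now 1)
Event 17 (EXEC): [IRQ2] PC=0: DEC 3 -> ACC=-13
Event 18 (EXEC): [IRQ2] PC=1: IRET -> resume MAIN at PC=3 (depth now 0)
Event 19 (EXEC): [MAIN] PC=3: DEC 1 -> ACC=-14
Event 20 (INT 1): INT 1 arrives: push (MAIN, PC=4), enter IRQ1 at PC=0 (depth now 1)
Event 21 (INT 0): INT 0 arrives: push (IRQ1, PC=0), enter IRQ0 at PC=0 (depth now 2)
Event 22 (EXEC): [IRQ0] PC=0: DEC 4 -> ACC=-18
Event 23 (EXEC): [IRQ0] PC=1: IRET -> resume IRQ1 at PC=0 (depth now 1)
Event 24 (EXEC): [IRQ1] PC=0: DEC 4 -> ACC=-22
Event 25 (EXEC): [IRQ1] PC=1: INC 2 -> ACC=-20
Event 26 (EXEC): [IRQ1] PC=2: IRET -> resume MAIN at PC=4 (depth now 0)
Event 27 (EXEC): [MAIN] PC=4: DEC 1 -> ACC=-21
Event 28 (EXEC): [MAIN] PC=5: HALT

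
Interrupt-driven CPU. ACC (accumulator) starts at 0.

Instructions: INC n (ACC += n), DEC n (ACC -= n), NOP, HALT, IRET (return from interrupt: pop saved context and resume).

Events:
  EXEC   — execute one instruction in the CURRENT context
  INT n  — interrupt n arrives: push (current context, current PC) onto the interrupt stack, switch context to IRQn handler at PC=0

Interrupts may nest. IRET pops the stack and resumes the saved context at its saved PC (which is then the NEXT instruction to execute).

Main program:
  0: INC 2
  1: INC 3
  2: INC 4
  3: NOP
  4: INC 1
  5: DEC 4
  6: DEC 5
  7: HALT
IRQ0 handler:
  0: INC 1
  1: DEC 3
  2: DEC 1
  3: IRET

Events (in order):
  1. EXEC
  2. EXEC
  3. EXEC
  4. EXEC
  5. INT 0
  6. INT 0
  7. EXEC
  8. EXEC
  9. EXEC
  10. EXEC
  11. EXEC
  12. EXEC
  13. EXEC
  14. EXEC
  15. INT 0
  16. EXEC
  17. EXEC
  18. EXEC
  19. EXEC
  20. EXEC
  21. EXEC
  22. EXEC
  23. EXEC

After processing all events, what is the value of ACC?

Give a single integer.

Event 1 (EXEC): [MAIN] PC=0: INC 2 -> ACC=2
Event 2 (EXEC): [MAIN] PC=1: INC 3 -> ACC=5
Event 3 (EXEC): [MAIN] PC=2: INC 4 -> ACC=9
Event 4 (EXEC): [MAIN] PC=3: NOP
Event 5 (INT 0): INT 0 arrives: push (MAIN, PC=4), enter IRQ0 at PC=0 (depth now 1)
Event 6 (INT 0): INT 0 arrives: push (IRQ0, PC=0), enter IRQ0 at PC=0 (depth now 2)
Event 7 (EXEC): [IRQ0] PC=0: INC 1 -> ACC=10
Event 8 (EXEC): [IRQ0] PC=1: DEC 3 -> ACC=7
Event 9 (EXEC): [IRQ0] PC=2: DEC 1 -> ACC=6
Event 10 (EXEC): [IRQ0] PC=3: IRET -> resume IRQ0 at PC=0 (depth now 1)
Event 11 (EXEC): [IRQ0] PC=0: INC 1 -> ACC=7
Event 12 (EXEC): [IRQ0] PC=1: DEC 3 -> ACC=4
Event 13 (EXEC): [IRQ0] PC=2: DEC 1 -> ACC=3
Event 14 (EXEC): [IRQ0] PC=3: IRET -> resume MAIN at PC=4 (depth now 0)
Event 15 (INT 0): INT 0 arrives: push (MAIN, PC=4), enter IRQ0 at PC=0 (depth now 1)
Event 16 (EXEC): [IRQ0] PC=0: INC 1 -> ACC=4
Event 17 (EXEC): [IRQ0] PC=1: DEC 3 -> ACC=1
Event 18 (EXEC): [IRQ0] PC=2: DEC 1 -> ACC=0
Event 19 (EXEC): [IRQ0] PC=3: IRET -> resume MAIN at PC=4 (depth now 0)
Event 20 (EXEC): [MAIN] PC=4: INC 1 -> ACC=1
Event 21 (EXEC): [MAIN] PC=5: DEC 4 -> ACC=-3
Event 22 (EXEC): [MAIN] PC=6: DEC 5 -> ACC=-8
Event 23 (EXEC): [MAIN] PC=7: HALT

Answer: -8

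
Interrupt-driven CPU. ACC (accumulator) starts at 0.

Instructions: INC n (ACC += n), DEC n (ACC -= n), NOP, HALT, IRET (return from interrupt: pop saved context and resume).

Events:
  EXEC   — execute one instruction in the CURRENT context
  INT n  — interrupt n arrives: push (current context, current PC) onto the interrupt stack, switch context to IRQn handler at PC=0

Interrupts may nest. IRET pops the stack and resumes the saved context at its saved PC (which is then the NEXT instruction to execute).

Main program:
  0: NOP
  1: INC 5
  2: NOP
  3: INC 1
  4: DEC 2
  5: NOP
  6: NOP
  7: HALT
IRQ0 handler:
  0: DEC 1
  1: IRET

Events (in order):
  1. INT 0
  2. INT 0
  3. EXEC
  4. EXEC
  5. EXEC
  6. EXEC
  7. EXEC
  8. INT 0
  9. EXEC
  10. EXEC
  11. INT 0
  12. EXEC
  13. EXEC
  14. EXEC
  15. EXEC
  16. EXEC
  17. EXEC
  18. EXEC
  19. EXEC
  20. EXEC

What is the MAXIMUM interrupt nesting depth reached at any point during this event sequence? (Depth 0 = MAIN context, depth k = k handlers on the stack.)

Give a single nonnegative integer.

Answer: 2

Derivation:
Event 1 (INT 0): INT 0 arrives: push (MAIN, PC=0), enter IRQ0 at PC=0 (depth now 1) [depth=1]
Event 2 (INT 0): INT 0 arrives: push (IRQ0, PC=0), enter IRQ0 at PC=0 (depth now 2) [depth=2]
Event 3 (EXEC): [IRQ0] PC=0: DEC 1 -> ACC=-1 [depth=2]
Event 4 (EXEC): [IRQ0] PC=1: IRET -> resume IRQ0 at PC=0 (depth now 1) [depth=1]
Event 5 (EXEC): [IRQ0] PC=0: DEC 1 -> ACC=-2 [depth=1]
Event 6 (EXEC): [IRQ0] PC=1: IRET -> resume MAIN at PC=0 (depth now 0) [depth=0]
Event 7 (EXEC): [MAIN] PC=0: NOP [depth=0]
Event 8 (INT 0): INT 0 arrives: push (MAIN, PC=1), enter IRQ0 at PC=0 (depth now 1) [depth=1]
Event 9 (EXEC): [IRQ0] PC=0: DEC 1 -> ACC=-3 [depth=1]
Event 10 (EXEC): [IRQ0] PC=1: IRET -> resume MAIN at PC=1 (depth now 0) [depth=0]
Event 11 (INT 0): INT 0 arrives: push (MAIN, PC=1), enter IRQ0 at PC=0 (depth now 1) [depth=1]
Event 12 (EXEC): [IRQ0] PC=0: DEC 1 -> ACC=-4 [depth=1]
Event 13 (EXEC): [IRQ0] PC=1: IRET -> resume MAIN at PC=1 (depth now 0) [depth=0]
Event 14 (EXEC): [MAIN] PC=1: INC 5 -> ACC=1 [depth=0]
Event 15 (EXEC): [MAIN] PC=2: NOP [depth=0]
Event 16 (EXEC): [MAIN] PC=3: INC 1 -> ACC=2 [depth=0]
Event 17 (EXEC): [MAIN] PC=4: DEC 2 -> ACC=0 [depth=0]
Event 18 (EXEC): [MAIN] PC=5: NOP [depth=0]
Event 19 (EXEC): [MAIN] PC=6: NOP [depth=0]
Event 20 (EXEC): [MAIN] PC=7: HALT [depth=0]
Max depth observed: 2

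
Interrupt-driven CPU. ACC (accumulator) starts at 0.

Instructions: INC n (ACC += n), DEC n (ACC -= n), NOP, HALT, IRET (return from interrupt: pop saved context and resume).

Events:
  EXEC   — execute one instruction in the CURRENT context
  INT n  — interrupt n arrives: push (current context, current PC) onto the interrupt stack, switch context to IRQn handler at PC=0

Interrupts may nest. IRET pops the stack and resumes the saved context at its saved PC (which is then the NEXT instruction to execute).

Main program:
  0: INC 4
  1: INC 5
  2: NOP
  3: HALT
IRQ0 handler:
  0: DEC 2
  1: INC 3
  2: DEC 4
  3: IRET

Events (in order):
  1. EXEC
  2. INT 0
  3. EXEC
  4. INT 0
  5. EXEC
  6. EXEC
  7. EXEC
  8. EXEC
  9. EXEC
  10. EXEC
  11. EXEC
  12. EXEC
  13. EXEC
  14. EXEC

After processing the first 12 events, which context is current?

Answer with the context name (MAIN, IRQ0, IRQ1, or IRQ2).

Answer: MAIN

Derivation:
Event 1 (EXEC): [MAIN] PC=0: INC 4 -> ACC=4
Event 2 (INT 0): INT 0 arrives: push (MAIN, PC=1), enter IRQ0 at PC=0 (depth now 1)
Event 3 (EXEC): [IRQ0] PC=0: DEC 2 -> ACC=2
Event 4 (INT 0): INT 0 arrives: push (IRQ0, PC=1), enter IRQ0 at PC=0 (depth now 2)
Event 5 (EXEC): [IRQ0] PC=0: DEC 2 -> ACC=0
Event 6 (EXEC): [IRQ0] PC=1: INC 3 -> ACC=3
Event 7 (EXEC): [IRQ0] PC=2: DEC 4 -> ACC=-1
Event 8 (EXEC): [IRQ0] PC=3: IRET -> resume IRQ0 at PC=1 (depth now 1)
Event 9 (EXEC): [IRQ0] PC=1: INC 3 -> ACC=2
Event 10 (EXEC): [IRQ0] PC=2: DEC 4 -> ACC=-2
Event 11 (EXEC): [IRQ0] PC=3: IRET -> resume MAIN at PC=1 (depth now 0)
Event 12 (EXEC): [MAIN] PC=1: INC 5 -> ACC=3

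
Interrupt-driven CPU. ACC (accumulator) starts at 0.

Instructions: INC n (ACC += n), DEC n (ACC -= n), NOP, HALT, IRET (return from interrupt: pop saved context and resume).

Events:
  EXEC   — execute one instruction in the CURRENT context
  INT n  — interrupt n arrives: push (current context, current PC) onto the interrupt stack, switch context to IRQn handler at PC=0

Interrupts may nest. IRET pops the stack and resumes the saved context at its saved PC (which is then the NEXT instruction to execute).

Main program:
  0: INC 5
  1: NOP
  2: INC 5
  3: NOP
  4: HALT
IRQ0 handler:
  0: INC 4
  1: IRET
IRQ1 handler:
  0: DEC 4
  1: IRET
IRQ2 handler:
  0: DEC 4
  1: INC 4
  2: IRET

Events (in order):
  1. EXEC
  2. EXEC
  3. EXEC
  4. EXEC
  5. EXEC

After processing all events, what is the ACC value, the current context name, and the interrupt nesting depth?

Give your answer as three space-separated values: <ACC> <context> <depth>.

Answer: 10 MAIN 0

Derivation:
Event 1 (EXEC): [MAIN] PC=0: INC 5 -> ACC=5
Event 2 (EXEC): [MAIN] PC=1: NOP
Event 3 (EXEC): [MAIN] PC=2: INC 5 -> ACC=10
Event 4 (EXEC): [MAIN] PC=3: NOP
Event 5 (EXEC): [MAIN] PC=4: HALT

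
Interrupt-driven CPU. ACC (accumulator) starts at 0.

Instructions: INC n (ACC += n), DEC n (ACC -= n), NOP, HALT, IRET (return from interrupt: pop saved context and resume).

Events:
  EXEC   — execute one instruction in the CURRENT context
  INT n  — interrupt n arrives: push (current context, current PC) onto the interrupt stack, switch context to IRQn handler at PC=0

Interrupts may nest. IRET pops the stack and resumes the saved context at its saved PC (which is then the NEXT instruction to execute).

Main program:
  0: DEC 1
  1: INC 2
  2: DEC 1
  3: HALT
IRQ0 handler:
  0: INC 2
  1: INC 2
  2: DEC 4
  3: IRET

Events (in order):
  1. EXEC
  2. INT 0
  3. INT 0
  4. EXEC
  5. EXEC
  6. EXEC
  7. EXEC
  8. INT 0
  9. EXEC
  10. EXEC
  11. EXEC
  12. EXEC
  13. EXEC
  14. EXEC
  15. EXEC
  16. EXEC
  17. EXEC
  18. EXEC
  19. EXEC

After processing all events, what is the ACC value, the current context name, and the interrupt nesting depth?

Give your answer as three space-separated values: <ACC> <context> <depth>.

Answer: 0 MAIN 0

Derivation:
Event 1 (EXEC): [MAIN] PC=0: DEC 1 -> ACC=-1
Event 2 (INT 0): INT 0 arrives: push (MAIN, PC=1), enter IRQ0 at PC=0 (depth now 1)
Event 3 (INT 0): INT 0 arrives: push (IRQ0, PC=0), enter IRQ0 at PC=0 (depth now 2)
Event 4 (EXEC): [IRQ0] PC=0: INC 2 -> ACC=1
Event 5 (EXEC): [IRQ0] PC=1: INC 2 -> ACC=3
Event 6 (EXEC): [IRQ0] PC=2: DEC 4 -> ACC=-1
Event 7 (EXEC): [IRQ0] PC=3: IRET -> resume IRQ0 at PC=0 (depth now 1)
Event 8 (INT 0): INT 0 arrives: push (IRQ0, PC=0), enter IRQ0 at PC=0 (depth now 2)
Event 9 (EXEC): [IRQ0] PC=0: INC 2 -> ACC=1
Event 10 (EXEC): [IRQ0] PC=1: INC 2 -> ACC=3
Event 11 (EXEC): [IRQ0] PC=2: DEC 4 -> ACC=-1
Event 12 (EXEC): [IRQ0] PC=3: IRET -> resume IRQ0 at PC=0 (depth now 1)
Event 13 (EXEC): [IRQ0] PC=0: INC 2 -> ACC=1
Event 14 (EXEC): [IRQ0] PC=1: INC 2 -> ACC=3
Event 15 (EXEC): [IRQ0] PC=2: DEC 4 -> ACC=-1
Event 16 (EXEC): [IRQ0] PC=3: IRET -> resume MAIN at PC=1 (depth now 0)
Event 17 (EXEC): [MAIN] PC=1: INC 2 -> ACC=1
Event 18 (EXEC): [MAIN] PC=2: DEC 1 -> ACC=0
Event 19 (EXEC): [MAIN] PC=3: HALT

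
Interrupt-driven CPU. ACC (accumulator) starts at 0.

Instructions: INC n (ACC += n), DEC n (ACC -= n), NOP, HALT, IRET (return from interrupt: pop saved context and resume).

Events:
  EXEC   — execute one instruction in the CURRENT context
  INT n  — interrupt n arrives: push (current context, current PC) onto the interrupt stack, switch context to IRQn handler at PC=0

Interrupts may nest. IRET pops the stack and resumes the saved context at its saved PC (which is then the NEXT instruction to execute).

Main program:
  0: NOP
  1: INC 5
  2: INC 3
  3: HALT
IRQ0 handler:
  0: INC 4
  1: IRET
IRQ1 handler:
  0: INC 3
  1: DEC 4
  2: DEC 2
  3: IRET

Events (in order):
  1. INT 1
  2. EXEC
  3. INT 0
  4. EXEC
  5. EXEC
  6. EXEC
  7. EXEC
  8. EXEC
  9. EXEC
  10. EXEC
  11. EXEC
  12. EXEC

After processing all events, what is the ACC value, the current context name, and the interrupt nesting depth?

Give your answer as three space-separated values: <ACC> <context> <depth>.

Answer: 9 MAIN 0

Derivation:
Event 1 (INT 1): INT 1 arrives: push (MAIN, PC=0), enter IRQ1 at PC=0 (depth now 1)
Event 2 (EXEC): [IRQ1] PC=0: INC 3 -> ACC=3
Event 3 (INT 0): INT 0 arrives: push (IRQ1, PC=1), enter IRQ0 at PC=0 (depth now 2)
Event 4 (EXEC): [IRQ0] PC=0: INC 4 -> ACC=7
Event 5 (EXEC): [IRQ0] PC=1: IRET -> resume IRQ1 at PC=1 (depth now 1)
Event 6 (EXEC): [IRQ1] PC=1: DEC 4 -> ACC=3
Event 7 (EXEC): [IRQ1] PC=2: DEC 2 -> ACC=1
Event 8 (EXEC): [IRQ1] PC=3: IRET -> resume MAIN at PC=0 (depth now 0)
Event 9 (EXEC): [MAIN] PC=0: NOP
Event 10 (EXEC): [MAIN] PC=1: INC 5 -> ACC=6
Event 11 (EXEC): [MAIN] PC=2: INC 3 -> ACC=9
Event 12 (EXEC): [MAIN] PC=3: HALT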